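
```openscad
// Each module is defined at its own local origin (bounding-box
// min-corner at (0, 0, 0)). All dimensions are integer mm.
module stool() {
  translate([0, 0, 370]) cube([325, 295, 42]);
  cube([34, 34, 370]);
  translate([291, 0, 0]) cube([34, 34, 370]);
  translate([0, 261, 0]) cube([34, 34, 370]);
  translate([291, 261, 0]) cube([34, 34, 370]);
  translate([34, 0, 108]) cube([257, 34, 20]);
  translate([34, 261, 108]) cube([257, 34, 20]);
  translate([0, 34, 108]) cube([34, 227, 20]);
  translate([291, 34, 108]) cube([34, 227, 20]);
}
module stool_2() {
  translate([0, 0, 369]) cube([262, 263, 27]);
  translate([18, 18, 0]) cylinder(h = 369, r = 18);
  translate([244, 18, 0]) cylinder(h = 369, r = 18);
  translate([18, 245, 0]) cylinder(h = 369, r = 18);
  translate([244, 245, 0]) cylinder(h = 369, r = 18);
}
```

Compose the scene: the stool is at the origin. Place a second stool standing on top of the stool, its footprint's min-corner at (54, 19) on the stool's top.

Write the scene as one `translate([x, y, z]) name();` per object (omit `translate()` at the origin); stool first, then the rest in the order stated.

stool();
translate([54, 19, 412]) stool_2();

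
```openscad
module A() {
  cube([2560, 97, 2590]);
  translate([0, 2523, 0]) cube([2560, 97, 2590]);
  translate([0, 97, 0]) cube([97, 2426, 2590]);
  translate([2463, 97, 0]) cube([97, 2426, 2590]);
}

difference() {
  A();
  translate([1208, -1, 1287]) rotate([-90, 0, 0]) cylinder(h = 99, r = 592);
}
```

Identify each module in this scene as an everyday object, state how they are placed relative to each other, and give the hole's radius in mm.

The subtracted cylinder has r = 592 mm.

A is a house frame. The house frame has a circular hole through its front wall. The hole's radius is 592 mm.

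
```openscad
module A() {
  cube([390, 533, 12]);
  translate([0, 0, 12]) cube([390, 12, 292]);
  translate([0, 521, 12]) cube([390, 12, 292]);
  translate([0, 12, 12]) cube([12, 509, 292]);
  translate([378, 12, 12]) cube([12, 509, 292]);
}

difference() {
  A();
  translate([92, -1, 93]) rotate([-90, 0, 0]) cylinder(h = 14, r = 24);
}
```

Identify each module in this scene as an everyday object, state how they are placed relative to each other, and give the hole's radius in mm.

The subtracted cylinder has r = 24 mm.

A is an open box. The open box has a circular hole through its front wall. The hole's radius is 24 mm.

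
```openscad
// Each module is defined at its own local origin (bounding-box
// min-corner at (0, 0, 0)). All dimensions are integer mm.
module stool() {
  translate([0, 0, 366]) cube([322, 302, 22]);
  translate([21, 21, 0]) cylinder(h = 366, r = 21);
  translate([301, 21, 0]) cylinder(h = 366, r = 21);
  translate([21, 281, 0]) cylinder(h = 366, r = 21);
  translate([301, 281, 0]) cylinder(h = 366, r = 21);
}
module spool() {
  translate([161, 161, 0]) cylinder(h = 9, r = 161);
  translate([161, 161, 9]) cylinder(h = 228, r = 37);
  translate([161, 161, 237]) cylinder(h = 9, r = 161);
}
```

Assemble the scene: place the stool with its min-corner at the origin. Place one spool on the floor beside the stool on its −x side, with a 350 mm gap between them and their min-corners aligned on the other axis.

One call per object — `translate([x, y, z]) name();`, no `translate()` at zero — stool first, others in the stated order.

stool();
translate([-672, 0, 0]) spool();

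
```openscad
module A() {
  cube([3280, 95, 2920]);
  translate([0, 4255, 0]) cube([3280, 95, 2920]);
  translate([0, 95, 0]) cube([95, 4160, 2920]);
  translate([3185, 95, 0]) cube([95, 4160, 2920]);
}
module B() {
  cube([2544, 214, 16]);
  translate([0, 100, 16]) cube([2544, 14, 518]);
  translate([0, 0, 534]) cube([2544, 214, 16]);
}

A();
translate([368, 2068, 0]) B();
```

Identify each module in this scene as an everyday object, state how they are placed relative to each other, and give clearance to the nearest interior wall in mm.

A is a house frame. B is an I-beam. The I-beam sits inside the house frame, centred. The clearance to the nearest interior wall is 273 mm.

Clearances: x = 273, y = 1973; minimum 273 mm.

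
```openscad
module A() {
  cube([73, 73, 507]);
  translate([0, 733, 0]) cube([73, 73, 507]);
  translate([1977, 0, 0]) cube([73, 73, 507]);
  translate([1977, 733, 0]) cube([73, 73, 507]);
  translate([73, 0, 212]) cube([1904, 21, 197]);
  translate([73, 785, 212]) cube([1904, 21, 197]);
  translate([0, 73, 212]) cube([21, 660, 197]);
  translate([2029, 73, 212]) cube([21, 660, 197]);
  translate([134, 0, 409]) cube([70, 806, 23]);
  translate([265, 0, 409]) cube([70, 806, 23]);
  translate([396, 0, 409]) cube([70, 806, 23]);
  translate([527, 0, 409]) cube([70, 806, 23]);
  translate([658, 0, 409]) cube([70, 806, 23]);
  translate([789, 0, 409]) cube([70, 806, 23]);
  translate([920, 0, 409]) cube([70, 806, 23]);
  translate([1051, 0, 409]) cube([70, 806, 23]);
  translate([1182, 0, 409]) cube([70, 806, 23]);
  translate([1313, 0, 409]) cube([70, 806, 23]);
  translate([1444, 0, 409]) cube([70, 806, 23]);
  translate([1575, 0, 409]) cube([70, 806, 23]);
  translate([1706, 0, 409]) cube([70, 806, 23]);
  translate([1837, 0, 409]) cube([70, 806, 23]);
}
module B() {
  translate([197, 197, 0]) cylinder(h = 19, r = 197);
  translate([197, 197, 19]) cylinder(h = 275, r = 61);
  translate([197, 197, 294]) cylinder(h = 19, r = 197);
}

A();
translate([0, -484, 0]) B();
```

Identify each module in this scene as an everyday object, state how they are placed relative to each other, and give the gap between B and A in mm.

A is a bed frame. B is a spool. The spool is on the floor beside the bed frame on its −y side. The gap between the spool and the bed frame is 90 mm.

The spool's nearest face is 90 mm from the bed frame's −y face.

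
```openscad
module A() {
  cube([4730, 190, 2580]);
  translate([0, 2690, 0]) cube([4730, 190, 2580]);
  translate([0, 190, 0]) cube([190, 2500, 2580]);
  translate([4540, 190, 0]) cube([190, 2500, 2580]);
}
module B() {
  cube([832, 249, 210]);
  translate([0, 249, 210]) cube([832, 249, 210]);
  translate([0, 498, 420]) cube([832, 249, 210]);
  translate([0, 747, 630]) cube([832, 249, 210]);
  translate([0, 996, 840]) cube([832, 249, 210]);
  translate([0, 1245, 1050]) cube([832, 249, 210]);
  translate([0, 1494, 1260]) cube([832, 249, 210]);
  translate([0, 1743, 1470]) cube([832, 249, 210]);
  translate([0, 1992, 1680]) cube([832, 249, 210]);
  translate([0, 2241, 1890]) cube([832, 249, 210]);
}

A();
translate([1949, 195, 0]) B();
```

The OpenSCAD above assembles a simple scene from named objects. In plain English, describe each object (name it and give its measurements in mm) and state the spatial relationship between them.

A is a box-shaped house frame (walls only): outside footprint 4730×2880 mm, wall height 2580 mm, wall thickness 190 mm. The two y-facing walls run the full x-width; the two x-facing walls fit between the inner faces of the y-facing walls.

B is a straight staircase of 10 solid steps. Each step is 832 mm wide (x), 249 mm deep (y, the going) and 210 mm tall (the rise). The first step rests on the floor; each subsequent step sits one going further in +y and one rise higher in +z, directly behind and above the previous step with no overlap.

The staircase sits inside the house frame, centred.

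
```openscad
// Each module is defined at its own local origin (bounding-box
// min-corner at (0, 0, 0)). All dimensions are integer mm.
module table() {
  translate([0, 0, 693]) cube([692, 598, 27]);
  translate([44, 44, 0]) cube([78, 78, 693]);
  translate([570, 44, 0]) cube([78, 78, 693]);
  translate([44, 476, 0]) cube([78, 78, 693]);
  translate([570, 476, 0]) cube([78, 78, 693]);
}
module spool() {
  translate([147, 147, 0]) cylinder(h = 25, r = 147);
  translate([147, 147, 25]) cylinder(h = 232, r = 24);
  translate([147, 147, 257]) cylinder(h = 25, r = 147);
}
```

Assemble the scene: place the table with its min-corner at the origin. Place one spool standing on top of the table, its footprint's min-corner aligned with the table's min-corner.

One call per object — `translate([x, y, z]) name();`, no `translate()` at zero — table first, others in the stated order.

table();
translate([0, 0, 720]) spool();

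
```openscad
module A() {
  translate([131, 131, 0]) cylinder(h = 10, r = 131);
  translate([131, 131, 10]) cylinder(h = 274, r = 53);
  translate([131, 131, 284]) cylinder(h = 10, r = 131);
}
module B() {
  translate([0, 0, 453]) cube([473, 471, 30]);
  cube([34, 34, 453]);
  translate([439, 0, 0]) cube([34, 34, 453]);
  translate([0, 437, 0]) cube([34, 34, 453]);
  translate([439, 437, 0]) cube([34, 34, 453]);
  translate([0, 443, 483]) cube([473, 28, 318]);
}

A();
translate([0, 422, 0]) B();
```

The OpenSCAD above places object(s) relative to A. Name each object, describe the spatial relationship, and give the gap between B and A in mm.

A is a spool. B is a chair. The chair is on the floor beside the spool on its +y side. The gap between the chair and the spool is 160 mm.

The chair's nearest face is 160 mm from the spool's +y face.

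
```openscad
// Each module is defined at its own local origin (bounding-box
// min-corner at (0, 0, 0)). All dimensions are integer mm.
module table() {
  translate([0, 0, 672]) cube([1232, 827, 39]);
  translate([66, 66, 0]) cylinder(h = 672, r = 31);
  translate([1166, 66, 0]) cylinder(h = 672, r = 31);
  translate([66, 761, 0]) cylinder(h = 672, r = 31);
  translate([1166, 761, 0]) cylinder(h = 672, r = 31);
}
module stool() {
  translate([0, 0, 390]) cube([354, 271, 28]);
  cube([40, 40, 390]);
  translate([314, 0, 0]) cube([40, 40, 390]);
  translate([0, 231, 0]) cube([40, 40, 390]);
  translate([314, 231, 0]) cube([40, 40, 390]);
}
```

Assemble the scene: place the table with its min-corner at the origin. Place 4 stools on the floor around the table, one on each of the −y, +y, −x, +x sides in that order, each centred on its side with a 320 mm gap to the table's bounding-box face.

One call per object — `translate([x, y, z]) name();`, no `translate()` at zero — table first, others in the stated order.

table();
translate([439, -591, 0]) stool();
translate([439, 1147, 0]) stool();
translate([-674, 278, 0]) stool();
translate([1552, 278, 0]) stool();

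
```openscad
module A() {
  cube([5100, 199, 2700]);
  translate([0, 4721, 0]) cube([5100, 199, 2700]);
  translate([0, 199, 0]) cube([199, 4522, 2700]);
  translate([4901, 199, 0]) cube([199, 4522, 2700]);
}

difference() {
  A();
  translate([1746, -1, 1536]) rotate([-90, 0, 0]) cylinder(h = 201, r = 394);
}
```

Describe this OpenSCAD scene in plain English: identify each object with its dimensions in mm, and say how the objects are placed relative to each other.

A is the wall frame of a small rectangular building: four walls, each 2700 mm tall and 199 mm thick, enclosing a footprint 5100 mm (x) by 4920 mm (y) outside-to-outside, with no floor or roof. The front and back walls (the −y and +y sides) span the full width; the two side walls fit between them.

The house frame has a circular hole of radius 394 mm through its front wall, centred at (x = 1746, z = 1536).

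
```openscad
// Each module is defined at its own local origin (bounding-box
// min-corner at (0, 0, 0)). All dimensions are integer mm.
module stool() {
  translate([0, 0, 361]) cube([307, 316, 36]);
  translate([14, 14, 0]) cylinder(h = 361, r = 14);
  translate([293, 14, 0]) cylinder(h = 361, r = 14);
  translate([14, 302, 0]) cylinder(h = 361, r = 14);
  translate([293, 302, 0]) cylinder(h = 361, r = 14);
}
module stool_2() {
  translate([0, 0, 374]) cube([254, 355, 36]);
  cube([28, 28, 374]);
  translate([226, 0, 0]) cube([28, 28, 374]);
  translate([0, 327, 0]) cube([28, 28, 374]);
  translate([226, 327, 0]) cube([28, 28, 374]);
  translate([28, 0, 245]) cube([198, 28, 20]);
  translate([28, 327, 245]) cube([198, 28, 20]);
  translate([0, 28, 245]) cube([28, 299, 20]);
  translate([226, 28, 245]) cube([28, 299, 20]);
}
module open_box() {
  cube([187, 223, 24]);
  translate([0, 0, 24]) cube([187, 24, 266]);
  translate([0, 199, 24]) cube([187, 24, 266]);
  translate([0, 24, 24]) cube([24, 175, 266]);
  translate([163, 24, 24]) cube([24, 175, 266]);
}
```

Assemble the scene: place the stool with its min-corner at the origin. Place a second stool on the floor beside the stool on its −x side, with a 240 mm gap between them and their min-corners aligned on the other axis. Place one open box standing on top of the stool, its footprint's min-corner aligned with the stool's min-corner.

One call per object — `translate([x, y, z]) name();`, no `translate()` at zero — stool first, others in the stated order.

stool();
translate([-494, 0, 0]) stool_2();
translate([0, 0, 397]) open_box();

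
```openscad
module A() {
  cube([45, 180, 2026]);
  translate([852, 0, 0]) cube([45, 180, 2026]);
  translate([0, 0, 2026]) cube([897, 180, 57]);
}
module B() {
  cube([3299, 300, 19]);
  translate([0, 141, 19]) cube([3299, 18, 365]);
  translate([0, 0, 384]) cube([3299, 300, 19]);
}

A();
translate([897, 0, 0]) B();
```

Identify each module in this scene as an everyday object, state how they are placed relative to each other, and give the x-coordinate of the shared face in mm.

A is a door frame. B is an I-beam. The I-beam is against the door frame's +x side, with their −y faces flush. The x-coordinate of the shared face is 897 mm.

The door frame's +x face and the I-beam's −x face are both at x = 897 mm.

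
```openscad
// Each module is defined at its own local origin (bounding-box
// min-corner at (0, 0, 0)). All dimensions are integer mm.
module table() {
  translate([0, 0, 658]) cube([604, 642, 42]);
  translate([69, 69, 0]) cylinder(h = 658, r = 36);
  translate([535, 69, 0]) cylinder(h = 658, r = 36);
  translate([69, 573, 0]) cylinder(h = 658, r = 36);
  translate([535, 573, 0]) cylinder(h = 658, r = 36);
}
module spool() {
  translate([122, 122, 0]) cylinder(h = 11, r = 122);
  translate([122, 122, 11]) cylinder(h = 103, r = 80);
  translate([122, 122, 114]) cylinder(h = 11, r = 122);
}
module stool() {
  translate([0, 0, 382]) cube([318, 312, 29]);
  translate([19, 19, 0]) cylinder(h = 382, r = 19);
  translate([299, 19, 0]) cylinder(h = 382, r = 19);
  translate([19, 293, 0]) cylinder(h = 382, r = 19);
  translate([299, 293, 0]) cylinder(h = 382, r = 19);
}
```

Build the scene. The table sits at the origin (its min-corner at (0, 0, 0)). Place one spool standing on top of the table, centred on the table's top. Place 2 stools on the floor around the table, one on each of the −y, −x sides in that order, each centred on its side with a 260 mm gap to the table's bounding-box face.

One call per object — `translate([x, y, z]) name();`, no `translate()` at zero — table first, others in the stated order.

table();
translate([180, 199, 700]) spool();
translate([143, -572, 0]) stool();
translate([-578, 165, 0]) stool();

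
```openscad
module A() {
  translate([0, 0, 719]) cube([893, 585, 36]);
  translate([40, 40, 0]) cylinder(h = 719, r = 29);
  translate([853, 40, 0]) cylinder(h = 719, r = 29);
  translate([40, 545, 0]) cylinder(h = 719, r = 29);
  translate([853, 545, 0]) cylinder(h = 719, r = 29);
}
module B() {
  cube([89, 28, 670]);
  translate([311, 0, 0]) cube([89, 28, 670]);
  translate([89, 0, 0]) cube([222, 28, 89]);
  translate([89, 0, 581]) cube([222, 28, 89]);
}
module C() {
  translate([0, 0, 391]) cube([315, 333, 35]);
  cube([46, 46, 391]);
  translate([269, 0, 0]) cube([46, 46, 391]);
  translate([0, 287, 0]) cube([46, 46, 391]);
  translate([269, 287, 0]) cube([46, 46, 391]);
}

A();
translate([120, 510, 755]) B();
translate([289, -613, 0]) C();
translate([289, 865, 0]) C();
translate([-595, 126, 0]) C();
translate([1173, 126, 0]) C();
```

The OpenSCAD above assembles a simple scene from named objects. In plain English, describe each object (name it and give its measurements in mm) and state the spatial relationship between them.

A is a table: top 893 mm (x) × 585 mm (y), 36 mm thick, upper face at z = 755 mm, on four round legs of 58 mm diameter, each leg's bounding box inset 11 mm from the nearest pair of top edges, running from z = 0 to the bottom of the top.

B is a rectangular picture frame lying in the x–z plane (depth along y). The opening is 222 mm wide (x) by 492 mm tall (z), surrounded by a border 89 mm wide on all four sides. The frame is 28 mm deep and is made of two full-height vertical stiles with two horizontal rails fitted between them.

C is a four-legged stool. The seat is a 315×333×35 mm slab whose top surface is at z = 426 mm; four square legs, each 46×46 mm in cross-section, run from the floor (z = 0) to the underside of the seat, each flush with a corner of the seat.

The picture frame is on top of the table. Four stools sit around the table at the −y, +y, −x, +x sides.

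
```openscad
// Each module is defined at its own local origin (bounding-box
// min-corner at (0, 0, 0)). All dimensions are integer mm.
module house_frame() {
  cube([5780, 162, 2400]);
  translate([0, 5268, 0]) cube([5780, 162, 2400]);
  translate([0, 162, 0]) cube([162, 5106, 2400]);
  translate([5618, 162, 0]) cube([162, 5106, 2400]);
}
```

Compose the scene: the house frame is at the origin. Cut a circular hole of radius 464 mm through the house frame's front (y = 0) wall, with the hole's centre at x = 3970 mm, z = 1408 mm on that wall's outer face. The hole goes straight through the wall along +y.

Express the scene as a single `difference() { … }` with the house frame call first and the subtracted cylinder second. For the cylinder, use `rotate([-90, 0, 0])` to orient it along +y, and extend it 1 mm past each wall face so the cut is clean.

difference() {
  house_frame();
  translate([3970, -1, 1408]) rotate([-90, 0, 0]) cylinder(h = 164, r = 464);
}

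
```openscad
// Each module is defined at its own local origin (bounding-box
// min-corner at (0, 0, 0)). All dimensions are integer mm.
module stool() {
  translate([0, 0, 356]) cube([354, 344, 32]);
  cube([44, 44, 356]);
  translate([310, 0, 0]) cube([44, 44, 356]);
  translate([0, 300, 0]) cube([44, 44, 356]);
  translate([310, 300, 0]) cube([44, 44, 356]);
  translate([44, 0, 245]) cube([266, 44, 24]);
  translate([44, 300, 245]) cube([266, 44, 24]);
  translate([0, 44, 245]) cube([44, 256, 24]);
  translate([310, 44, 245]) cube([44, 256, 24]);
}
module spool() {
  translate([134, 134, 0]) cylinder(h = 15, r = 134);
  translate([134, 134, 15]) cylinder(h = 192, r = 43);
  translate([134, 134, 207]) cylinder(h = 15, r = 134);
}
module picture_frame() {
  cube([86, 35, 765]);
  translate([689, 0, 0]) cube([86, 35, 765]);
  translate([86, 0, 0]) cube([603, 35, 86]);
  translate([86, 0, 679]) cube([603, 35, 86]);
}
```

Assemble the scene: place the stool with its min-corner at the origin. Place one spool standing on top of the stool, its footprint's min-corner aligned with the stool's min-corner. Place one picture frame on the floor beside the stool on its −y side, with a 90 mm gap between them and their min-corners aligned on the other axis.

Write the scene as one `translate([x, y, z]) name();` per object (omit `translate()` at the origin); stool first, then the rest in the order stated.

stool();
translate([0, 0, 388]) spool();
translate([0, -125, 0]) picture_frame();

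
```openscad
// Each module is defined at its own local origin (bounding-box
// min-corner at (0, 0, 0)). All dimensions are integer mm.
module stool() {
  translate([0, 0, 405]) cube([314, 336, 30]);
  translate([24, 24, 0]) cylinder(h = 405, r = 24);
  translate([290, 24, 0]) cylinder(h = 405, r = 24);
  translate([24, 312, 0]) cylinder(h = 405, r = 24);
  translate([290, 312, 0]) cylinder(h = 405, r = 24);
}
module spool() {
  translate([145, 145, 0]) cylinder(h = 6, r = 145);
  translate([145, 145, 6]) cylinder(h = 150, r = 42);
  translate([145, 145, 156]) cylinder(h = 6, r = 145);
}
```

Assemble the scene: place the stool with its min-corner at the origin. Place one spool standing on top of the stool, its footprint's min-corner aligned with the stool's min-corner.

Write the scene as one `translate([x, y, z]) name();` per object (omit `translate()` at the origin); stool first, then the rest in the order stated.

stool();
translate([0, 0, 435]) spool();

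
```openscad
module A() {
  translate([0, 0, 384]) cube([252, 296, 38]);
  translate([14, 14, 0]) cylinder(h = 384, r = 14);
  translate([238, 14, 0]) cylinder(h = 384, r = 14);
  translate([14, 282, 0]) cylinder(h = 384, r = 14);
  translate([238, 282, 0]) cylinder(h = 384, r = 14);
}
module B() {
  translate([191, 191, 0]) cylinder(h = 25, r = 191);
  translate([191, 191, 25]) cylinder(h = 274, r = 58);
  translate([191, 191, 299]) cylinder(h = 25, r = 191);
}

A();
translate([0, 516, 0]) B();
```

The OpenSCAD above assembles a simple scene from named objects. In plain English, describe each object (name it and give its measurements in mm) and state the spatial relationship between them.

A is a four-legged stool. The seat is 252×296 mm, 38 mm thick, top at z = 422 mm. It stands on four round legs, each 28 mm in diameter, from z = 0 to the seat underside, each leg's axis is inset half a diameter from the nearest pair of seat edges (so the leg's bounding box is flush with the corner).

B is a spool: two coaxial disc flanges of radius 191 mm and thickness 25 mm, joined by a core cylinder of radius 58 mm and height 274 mm. The lower flange rests on z = 0 and the three cylinders share a vertical axis.

The spool is on the floor beside the stool on its +y side.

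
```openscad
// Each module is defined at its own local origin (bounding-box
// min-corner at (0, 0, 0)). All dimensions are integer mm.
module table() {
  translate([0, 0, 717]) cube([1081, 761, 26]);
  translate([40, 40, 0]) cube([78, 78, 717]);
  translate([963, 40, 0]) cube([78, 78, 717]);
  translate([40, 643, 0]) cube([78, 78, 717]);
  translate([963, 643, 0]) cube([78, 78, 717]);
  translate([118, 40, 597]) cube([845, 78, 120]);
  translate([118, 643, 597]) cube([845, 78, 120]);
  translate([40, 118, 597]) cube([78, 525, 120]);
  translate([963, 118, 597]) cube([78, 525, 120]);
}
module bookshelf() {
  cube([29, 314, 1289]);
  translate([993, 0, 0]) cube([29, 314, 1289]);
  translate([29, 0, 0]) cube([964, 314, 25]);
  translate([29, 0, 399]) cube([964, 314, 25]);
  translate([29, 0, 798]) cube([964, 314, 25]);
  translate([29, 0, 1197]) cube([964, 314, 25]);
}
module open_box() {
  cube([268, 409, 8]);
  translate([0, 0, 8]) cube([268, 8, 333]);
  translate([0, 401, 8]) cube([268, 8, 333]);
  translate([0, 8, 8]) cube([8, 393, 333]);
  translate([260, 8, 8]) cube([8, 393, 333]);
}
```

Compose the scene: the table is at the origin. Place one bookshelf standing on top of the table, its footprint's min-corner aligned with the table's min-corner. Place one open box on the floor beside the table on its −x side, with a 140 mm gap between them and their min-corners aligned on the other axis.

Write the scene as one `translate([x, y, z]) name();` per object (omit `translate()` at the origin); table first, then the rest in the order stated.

table();
translate([0, 0, 743]) bookshelf();
translate([-408, 0, 0]) open_box();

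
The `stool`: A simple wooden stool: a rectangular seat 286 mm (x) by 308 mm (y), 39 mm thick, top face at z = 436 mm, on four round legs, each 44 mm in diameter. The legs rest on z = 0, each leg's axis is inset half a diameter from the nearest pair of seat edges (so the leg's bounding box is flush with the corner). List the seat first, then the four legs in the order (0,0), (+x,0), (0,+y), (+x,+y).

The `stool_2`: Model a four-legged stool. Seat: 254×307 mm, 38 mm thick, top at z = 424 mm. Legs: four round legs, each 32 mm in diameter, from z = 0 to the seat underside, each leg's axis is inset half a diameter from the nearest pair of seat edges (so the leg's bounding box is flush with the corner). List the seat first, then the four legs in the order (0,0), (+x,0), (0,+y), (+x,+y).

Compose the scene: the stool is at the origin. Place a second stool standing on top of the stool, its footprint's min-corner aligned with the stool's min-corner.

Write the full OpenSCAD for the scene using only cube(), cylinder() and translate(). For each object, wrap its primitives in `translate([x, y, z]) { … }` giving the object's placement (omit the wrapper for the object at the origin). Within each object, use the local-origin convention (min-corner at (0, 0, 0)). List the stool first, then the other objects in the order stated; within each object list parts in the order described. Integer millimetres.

translate([0, 0, 397]) cube([286, 308, 39]);
translate([22, 22, 0]) cylinder(h = 397, r = 22);
translate([264, 22, 0]) cylinder(h = 397, r = 22);
translate([22, 286, 0]) cylinder(h = 397, r = 22);
translate([264, 286, 0]) cylinder(h = 397, r = 22);
translate([0, 0, 436]) {
  translate([0, 0, 386]) cube([254, 307, 38]);
  translate([16, 16, 0]) cylinder(h = 386, r = 16);
  translate([238, 16, 0]) cylinder(h = 386, r = 16);
  translate([16, 291, 0]) cylinder(h = 386, r = 16);
  translate([238, 291, 0]) cylinder(h = 386, r = 16);
}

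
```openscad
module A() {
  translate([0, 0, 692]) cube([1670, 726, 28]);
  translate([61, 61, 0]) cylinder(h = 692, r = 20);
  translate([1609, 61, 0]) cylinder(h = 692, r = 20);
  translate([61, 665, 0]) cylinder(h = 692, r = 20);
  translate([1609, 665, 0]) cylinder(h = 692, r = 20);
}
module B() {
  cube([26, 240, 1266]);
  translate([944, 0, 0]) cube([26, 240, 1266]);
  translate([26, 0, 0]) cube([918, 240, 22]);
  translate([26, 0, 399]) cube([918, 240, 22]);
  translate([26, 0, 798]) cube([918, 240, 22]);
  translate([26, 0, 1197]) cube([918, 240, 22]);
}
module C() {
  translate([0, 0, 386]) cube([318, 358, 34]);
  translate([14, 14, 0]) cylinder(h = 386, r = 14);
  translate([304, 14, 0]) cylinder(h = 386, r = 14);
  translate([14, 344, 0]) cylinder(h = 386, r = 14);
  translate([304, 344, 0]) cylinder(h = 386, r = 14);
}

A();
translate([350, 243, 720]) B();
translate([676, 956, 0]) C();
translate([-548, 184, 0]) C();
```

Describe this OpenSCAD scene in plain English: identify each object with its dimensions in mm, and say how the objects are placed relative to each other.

A is a table with a 1670×726 mm rectangular top, 28 mm thick, top surface at z = 720 mm, supported by four round legs of 40 mm diameter, each leg's bounding box inset 41 mm from the nearest pair of top edges, running from the floor.

B is an open bookshelf. Two side panels, each 26 mm thick, 240 mm deep and 1266 mm tall, stand 970 mm apart (outside-to-outside). Between them sit 4 shelves, each 22 mm thick and 240 mm deep, spanning the full gap between the sides. The bottom shelf rests on the floor (its underside at z = 0) and the clear gap between one shelf's top and the next shelf's underside is 377 mm.

C is a four-legged stool. The seat is a 318×358×34 mm slab whose top surface is at z = 420 mm; four round legs, each 28 mm in diameter, run from the floor (z = 0) to the underside of the seat, each leg's axis is inset half a diameter from the nearest pair of seat edges (so the leg's bounding box is flush with the corner).

The bookshelf is on top of the table, centred. Two stools sit around the table at the +y, −x sides.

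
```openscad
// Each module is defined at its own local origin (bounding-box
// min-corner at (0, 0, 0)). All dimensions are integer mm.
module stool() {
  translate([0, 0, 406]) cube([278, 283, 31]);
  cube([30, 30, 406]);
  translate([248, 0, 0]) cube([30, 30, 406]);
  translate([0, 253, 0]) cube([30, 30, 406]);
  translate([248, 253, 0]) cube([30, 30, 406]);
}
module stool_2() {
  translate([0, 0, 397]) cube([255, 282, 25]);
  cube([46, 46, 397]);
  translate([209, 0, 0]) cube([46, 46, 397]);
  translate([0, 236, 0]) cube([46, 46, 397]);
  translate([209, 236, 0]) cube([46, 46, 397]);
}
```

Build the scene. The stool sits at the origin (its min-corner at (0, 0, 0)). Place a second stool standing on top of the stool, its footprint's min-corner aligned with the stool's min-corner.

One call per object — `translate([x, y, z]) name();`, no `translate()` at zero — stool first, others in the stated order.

stool();
translate([0, 0, 437]) stool_2();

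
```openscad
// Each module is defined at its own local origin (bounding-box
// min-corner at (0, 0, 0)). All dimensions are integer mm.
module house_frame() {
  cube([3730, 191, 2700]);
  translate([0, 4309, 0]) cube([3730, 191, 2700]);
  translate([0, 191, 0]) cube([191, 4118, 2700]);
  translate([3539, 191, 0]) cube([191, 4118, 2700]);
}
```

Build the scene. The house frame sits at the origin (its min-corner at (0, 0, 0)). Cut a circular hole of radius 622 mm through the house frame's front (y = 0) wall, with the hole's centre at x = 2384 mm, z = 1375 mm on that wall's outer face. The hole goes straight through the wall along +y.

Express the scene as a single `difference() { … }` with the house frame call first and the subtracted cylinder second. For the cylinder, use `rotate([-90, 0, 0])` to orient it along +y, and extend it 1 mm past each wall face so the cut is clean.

difference() {
  house_frame();
  translate([2384, -1, 1375]) rotate([-90, 0, 0]) cylinder(h = 193, r = 622);
}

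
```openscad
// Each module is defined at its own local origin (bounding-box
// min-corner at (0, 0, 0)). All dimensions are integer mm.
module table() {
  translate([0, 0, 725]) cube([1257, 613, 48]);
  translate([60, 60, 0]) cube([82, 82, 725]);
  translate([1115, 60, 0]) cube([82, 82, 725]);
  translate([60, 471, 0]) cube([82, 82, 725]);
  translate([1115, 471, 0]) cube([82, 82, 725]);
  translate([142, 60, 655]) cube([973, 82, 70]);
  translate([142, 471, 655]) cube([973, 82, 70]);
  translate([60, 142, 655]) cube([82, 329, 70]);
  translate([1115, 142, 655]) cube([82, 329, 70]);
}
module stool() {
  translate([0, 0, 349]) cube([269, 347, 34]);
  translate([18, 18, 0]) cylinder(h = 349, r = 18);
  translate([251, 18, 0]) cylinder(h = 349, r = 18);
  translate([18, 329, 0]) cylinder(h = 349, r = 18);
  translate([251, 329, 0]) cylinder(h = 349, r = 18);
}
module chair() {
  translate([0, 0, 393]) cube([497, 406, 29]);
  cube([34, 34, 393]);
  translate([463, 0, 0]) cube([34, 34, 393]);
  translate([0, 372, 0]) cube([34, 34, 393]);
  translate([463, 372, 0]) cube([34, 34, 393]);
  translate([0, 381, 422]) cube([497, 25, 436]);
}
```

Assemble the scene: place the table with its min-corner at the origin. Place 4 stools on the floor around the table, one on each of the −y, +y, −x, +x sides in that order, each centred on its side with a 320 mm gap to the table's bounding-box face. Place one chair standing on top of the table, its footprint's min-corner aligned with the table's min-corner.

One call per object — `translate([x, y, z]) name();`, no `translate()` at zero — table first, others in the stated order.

table();
translate([494, -667, 0]) stool();
translate([494, 933, 0]) stool();
translate([-589, 133, 0]) stool();
translate([1577, 133, 0]) stool();
translate([0, 0, 773]) chair();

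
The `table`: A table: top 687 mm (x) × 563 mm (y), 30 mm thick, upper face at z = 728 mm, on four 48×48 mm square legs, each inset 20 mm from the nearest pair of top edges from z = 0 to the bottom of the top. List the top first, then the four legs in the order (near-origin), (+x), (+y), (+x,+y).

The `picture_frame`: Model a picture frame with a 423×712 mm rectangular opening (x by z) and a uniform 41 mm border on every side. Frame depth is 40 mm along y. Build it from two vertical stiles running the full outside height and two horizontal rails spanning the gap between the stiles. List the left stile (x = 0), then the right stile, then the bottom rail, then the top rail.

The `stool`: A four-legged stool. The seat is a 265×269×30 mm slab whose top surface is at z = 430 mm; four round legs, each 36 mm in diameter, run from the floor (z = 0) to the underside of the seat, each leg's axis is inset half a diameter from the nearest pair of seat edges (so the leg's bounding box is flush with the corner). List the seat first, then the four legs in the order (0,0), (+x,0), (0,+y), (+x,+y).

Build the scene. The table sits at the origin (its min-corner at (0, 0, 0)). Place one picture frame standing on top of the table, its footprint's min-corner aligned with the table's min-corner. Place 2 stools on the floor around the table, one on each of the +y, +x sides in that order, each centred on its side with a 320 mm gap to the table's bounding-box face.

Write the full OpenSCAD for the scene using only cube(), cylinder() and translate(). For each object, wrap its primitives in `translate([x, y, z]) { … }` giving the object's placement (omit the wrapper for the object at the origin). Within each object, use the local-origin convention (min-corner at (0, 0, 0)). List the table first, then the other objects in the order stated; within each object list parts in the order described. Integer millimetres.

translate([0, 0, 698]) cube([687, 563, 30]);
translate([20, 20, 0]) cube([48, 48, 698]);
translate([619, 20, 0]) cube([48, 48, 698]);
translate([20, 495, 0]) cube([48, 48, 698]);
translate([619, 495, 0]) cube([48, 48, 698]);
translate([0, 0, 728]) {
  cube([41, 40, 794]);
  translate([464, 0, 0]) cube([41, 40, 794]);
  translate([41, 0, 0]) cube([423, 40, 41]);
  translate([41, 0, 753]) cube([423, 40, 41]);
}
translate([211, 883, 0]) {
  translate([0, 0, 400]) cube([265, 269, 30]);
  translate([18, 18, 0]) cylinder(h = 400, r = 18);
  translate([247, 18, 0]) cylinder(h = 400, r = 18);
  translate([18, 251, 0]) cylinder(h = 400, r = 18);
  translate([247, 251, 0]) cylinder(h = 400, r = 18);
}
translate([1007, 147, 0]) {
  translate([0, 0, 400]) cube([265, 269, 30]);
  translate([18, 18, 0]) cylinder(h = 400, r = 18);
  translate([247, 18, 0]) cylinder(h = 400, r = 18);
  translate([18, 251, 0]) cylinder(h = 400, r = 18);
  translate([247, 251, 0]) cylinder(h = 400, r = 18);
}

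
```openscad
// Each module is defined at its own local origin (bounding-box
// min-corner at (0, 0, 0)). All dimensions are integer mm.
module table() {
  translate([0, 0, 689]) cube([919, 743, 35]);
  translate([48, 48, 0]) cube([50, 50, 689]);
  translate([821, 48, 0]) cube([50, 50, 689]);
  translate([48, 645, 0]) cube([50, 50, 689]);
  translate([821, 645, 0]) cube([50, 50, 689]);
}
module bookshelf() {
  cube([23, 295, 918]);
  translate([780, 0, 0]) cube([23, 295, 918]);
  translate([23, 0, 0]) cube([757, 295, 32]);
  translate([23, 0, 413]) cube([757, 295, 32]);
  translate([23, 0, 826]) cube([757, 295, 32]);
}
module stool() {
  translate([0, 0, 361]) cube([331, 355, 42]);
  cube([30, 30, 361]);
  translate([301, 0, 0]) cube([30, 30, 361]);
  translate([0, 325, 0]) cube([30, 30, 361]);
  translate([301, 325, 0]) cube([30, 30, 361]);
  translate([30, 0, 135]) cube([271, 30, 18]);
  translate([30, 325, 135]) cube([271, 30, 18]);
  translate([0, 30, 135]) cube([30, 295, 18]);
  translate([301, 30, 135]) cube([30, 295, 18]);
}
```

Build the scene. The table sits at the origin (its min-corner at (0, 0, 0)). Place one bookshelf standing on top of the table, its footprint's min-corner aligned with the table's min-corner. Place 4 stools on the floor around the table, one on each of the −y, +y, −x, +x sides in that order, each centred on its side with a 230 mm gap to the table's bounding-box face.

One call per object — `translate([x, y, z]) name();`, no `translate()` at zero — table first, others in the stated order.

table();
translate([0, 0, 724]) bookshelf();
translate([294, -585, 0]) stool();
translate([294, 973, 0]) stool();
translate([-561, 194, 0]) stool();
translate([1149, 194, 0]) stool();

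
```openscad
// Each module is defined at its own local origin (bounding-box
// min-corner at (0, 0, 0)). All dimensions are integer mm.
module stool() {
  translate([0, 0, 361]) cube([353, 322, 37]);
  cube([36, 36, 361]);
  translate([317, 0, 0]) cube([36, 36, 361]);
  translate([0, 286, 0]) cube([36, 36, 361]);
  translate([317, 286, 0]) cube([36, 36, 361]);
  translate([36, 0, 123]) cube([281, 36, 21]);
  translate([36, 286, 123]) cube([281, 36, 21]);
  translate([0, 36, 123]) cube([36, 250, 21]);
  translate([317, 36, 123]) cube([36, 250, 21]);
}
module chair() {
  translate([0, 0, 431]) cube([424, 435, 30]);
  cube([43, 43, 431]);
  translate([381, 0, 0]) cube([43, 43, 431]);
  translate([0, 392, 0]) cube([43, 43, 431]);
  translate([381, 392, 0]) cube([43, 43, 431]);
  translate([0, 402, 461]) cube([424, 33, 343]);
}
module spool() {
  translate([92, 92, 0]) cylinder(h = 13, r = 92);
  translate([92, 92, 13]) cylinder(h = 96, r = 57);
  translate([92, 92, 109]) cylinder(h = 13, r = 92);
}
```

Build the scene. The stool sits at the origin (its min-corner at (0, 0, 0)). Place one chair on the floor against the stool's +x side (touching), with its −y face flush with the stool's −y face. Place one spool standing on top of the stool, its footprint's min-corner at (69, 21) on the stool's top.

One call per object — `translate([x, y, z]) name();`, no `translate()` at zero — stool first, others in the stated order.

stool();
translate([353, 0, 0]) chair();
translate([69, 21, 398]) spool();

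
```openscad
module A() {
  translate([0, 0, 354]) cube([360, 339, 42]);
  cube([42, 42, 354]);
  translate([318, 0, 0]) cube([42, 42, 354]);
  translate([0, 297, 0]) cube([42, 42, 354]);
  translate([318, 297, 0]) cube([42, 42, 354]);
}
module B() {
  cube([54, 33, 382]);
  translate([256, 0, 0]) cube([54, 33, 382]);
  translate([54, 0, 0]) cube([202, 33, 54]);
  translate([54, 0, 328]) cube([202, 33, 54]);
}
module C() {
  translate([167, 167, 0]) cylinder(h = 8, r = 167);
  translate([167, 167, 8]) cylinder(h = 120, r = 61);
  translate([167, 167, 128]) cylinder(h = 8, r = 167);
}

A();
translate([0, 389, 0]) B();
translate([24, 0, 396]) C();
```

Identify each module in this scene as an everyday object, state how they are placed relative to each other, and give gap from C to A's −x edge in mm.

The spool's min-x is at 24; the stool's min-x is 0; gap = 24 mm.

A is a stool. B is a picture frame. C is a spool. The picture frame is on the floor beside the stool on its +y side. The spool is on top of the stool. The gap from the spool to the stool's −x edge is 24 mm.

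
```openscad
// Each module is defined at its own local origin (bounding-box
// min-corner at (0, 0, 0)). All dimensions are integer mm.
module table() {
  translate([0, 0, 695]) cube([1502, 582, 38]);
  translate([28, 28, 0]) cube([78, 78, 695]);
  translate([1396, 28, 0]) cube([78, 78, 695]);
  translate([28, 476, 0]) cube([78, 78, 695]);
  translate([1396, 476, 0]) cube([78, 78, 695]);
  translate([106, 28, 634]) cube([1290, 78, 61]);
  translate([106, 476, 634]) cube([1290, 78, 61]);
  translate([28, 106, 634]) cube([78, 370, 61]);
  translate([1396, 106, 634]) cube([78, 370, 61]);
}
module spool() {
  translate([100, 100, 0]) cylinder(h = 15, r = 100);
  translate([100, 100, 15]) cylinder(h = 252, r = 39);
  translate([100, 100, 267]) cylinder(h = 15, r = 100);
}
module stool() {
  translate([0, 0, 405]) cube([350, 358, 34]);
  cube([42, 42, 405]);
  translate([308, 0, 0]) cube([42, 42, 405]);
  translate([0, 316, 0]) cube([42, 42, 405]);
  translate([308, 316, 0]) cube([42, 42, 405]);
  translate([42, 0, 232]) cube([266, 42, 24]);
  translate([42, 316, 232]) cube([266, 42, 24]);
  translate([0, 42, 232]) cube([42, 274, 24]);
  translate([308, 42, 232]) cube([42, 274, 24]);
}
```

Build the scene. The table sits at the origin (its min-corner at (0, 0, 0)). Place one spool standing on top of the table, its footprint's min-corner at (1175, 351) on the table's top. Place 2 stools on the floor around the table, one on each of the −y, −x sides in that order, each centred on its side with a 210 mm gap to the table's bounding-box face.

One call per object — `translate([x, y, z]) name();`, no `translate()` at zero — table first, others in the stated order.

table();
translate([1175, 351, 733]) spool();
translate([576, -568, 0]) stool();
translate([-560, 112, 0]) stool();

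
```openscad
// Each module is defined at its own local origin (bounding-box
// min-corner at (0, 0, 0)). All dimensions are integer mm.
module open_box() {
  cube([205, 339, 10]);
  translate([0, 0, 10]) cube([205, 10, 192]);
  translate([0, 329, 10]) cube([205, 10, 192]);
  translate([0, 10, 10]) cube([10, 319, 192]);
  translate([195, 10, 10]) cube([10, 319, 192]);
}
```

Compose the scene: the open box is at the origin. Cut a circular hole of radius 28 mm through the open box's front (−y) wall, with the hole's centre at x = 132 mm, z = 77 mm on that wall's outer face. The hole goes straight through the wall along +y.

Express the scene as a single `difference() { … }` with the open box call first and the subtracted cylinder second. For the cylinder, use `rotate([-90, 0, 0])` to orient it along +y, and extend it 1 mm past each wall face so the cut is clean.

difference() {
  open_box();
  translate([132, -1, 77]) rotate([-90, 0, 0]) cylinder(h = 12, r = 28);
}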